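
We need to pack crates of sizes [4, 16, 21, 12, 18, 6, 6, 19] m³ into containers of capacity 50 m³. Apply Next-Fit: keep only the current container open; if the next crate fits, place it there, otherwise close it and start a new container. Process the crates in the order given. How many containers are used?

3

4 m³ → container 1 (remaining 46 m³)
16 m³ → container 1 (remaining 30 m³)
21 m³ → container 1 (remaining 9 m³)
12 m³ → container 2 (remaining 38 m³)
18 m³ → container 2 (remaining 20 m³)
6 m³ → container 2 (remaining 14 m³)
6 m³ → container 2 (remaining 8 m³)
19 m³ → container 3 (remaining 31 m³)
Final containers: [4,16,21] [12,18,6,6] [19].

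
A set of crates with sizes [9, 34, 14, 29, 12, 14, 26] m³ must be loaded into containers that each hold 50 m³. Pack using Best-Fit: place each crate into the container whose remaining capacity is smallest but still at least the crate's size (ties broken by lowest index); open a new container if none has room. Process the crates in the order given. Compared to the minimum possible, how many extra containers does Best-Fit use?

Best-Fit: [9,34] [14,29] [12,14] [26] → 4 containers.
Total size 138 m³; any packing needs at least ⌈138/50⌉ = 3 containers.
An optimal packing achieves that bound: [34,14] [29,14] [26,12,9] → 3 containers.
Excess: 4 − 3 = 1.

1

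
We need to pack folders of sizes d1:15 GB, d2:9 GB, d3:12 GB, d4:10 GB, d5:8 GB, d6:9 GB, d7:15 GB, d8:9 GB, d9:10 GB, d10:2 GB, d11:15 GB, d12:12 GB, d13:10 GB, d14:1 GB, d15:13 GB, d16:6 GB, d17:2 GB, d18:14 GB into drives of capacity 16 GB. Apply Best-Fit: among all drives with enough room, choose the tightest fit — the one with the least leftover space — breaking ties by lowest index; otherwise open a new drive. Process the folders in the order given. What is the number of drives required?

drive 1: place d1 (15 GB), 1 GB left
drive 2: place d2 (9 GB), 7 GB left
drive 3: place d3 (12 GB), 4 GB left
drive 4: place d4 (10 GB), 6 GB left
drive 5: place d5 (8 GB), 8 GB left
drive 6: place d6 (9 GB), 7 GB left
drive 7: place d7 (15 GB), 1 GB left
drive 8: place d8 (9 GB), 7 GB left
drive 9: place d9 (10 GB), 6 GB left
drive 3: place d10 (2 GB), 2 GB left
drive 10: place d11 (15 GB), 1 GB left
drive 11: place d12 (12 GB), 4 GB left
drive 12: place d13 (10 GB), 6 GB left
drive 1: place d14 (1 GB), 0 GB left
drive 13: place d15 (13 GB), 3 GB left
drive 4: place d16 (6 GB), 0 GB left
drive 3: place d17 (2 GB), 0 GB left
drive 14: place d18 (14 GB), 2 GB left
Final drives: [15,1] [9] [12,2,2] [10,6] [8] [9] [15] [9] [10] [15] [12] [10] [13] [14].

14 drives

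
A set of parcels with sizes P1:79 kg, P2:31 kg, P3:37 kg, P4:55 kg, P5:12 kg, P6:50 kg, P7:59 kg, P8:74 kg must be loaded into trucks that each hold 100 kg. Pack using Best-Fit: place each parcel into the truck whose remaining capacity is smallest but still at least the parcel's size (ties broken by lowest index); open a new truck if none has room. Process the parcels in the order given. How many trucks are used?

6

truck 1: place P1 (79 kg), 21 kg left
truck 2: place P2 (31 kg), 69 kg left
truck 2: place P3 (37 kg), 32 kg left
truck 3: place P4 (55 kg), 45 kg left
truck 1: place P5 (12 kg), 9 kg left
truck 4: place P6 (50 kg), 50 kg left
truck 5: place P7 (59 kg), 41 kg left
truck 6: place P8 (74 kg), 26 kg left
Final trucks: [79,12] [31,37] [55] [50] [59] [74].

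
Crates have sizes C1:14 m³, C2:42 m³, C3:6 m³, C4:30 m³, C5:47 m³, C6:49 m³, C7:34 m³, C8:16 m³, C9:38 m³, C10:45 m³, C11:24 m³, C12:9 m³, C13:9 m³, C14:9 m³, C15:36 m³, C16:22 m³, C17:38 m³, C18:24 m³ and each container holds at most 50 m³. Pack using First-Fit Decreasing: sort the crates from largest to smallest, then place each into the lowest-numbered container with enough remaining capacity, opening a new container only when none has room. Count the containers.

11

Sorted descending: 49, 47, 45, 42, 38, 38, 36, 34, 30, 24, 24, 22, 16, 14, 9, 9, 9, 6.
container 1: place 49 m³, 1 m³ left
container 2: place 47 m³, 3 m³ left
container 3: place 45 m³, 5 m³ left
container 4: place 42 m³, 8 m³ left
container 5: place 38 m³, 12 m³ left
container 6: place 38 m³, 12 m³ left
container 7: place 36 m³, 14 m³ left
container 8: place 34 m³, 16 m³ left
container 9: place 30 m³, 20 m³ left
container 10: place 24 m³, 26 m³ left
container 10: place 24 m³, 2 m³ left
container 11: place 22 m³, 28 m³ left
container 8: place 16 m³, 0 m³ left
container 7: place 14 m³, 0 m³ left
container 5: place 9 m³, 3 m³ left
container 6: place 9 m³, 3 m³ left
container 9: place 9 m³, 11 m³ left
container 4: place 6 m³, 2 m³ left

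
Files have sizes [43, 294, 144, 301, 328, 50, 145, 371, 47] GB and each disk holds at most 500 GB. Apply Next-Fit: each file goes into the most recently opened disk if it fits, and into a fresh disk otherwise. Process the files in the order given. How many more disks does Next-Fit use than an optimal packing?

1

Next-Fit: [43,294,144] [301] [328,50] [145] [371,47] → 5 disks.
Total size 1723 GB; any packing needs at least ⌈1723/500⌉ = 4 disks.
An optimal packing achieves that bound: [371,50,47] [328,145] [301,144,43] [294] → 4 disks.
Excess: 5 − 4 = 1.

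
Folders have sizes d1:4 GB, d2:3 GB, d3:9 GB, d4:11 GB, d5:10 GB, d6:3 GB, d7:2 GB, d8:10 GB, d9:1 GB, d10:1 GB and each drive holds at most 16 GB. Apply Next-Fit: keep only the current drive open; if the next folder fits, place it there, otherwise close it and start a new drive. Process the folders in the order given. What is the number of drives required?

4

Put d1 (4 GB) in drive 1; 12 GB remain.
Put d2 (3 GB) in drive 1; 9 GB remain.
Put d3 (9 GB) in drive 1; 0 GB remain.
Put d4 (11 GB) in drive 2; 5 GB remain.
Put d5 (10 GB) in drive 3; 6 GB remain.
Put d6 (3 GB) in drive 3; 3 GB remain.
Put d7 (2 GB) in drive 3; 1 GB remain.
Put d8 (10 GB) in drive 4; 6 GB remain.
Put d9 (1 GB) in drive 4; 5 GB remain.
Put d10 (1 GB) in drive 4; 4 GB remain.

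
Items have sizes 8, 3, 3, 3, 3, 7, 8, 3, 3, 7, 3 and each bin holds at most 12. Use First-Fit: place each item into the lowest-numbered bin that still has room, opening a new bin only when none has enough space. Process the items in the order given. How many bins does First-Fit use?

bin 1: place 8, 4 left
bin 1: place 3, 1 left
bin 2: place 3, 9 left
bin 2: place 3, 6 left
bin 2: place 3, 3 left
bin 3: place 7, 5 left
bin 4: place 8, 4 left
bin 2: place 3, 0 left
bin 3: place 3, 2 left
bin 5: place 7, 5 left
bin 4: place 3, 1 left

5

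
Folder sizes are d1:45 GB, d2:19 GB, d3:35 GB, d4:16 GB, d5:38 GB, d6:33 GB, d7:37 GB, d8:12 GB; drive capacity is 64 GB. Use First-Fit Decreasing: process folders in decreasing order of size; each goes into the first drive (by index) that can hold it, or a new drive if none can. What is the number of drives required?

5

Sorted descending: 45, 38, 37, 35, 33, 19, 16, 12.
drive 1: place 45 GB, 19 GB left
drive 2: place 38 GB, 26 GB left
drive 3: place 37 GB, 27 GB left
drive 4: place 35 GB, 29 GB left
drive 5: place 33 GB, 31 GB left
drive 1: place 19 GB, 0 GB left
drive 2: place 16 GB, 10 GB left
drive 3: place 12 GB, 15 GB left
Final drives: [45,19] [38,16] [37,12] [35] [33].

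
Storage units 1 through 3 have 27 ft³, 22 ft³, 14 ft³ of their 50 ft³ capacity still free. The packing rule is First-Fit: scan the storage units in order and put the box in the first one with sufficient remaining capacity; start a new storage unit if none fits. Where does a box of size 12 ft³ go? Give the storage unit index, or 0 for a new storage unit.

Storage units with room: storage unit 1 (27 ft³), storage unit 2 (22 ft³), storage unit 3 (14 ft³).
The first with room is storage unit 1.

1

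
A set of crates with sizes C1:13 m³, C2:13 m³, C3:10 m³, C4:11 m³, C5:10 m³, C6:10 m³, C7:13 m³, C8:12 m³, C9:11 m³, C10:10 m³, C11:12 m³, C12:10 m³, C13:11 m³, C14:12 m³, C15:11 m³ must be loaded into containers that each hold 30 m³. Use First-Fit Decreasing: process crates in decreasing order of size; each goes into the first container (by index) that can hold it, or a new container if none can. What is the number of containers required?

Sorted descending: 13, 13, 13, 12, 12, 12, 11, 11, 11, 11, 10, 10, 10, 10, 10.
13 m³ → container 1 (remaining 17 m³)
13 m³ → container 1 (remaining 4 m³)
13 m³ → container 2 (remaining 17 m³)
12 m³ → container 2 (remaining 5 m³)
12 m³ → container 3 (remaining 18 m³)
12 m³ → container 3 (remaining 6 m³)
11 m³ → container 4 (remaining 19 m³)
11 m³ → container 4 (remaining 8 m³)
11 m³ → container 5 (remaining 19 m³)
11 m³ → container 5 (remaining 8 m³)
10 m³ → container 6 (remaining 20 m³)
10 m³ → container 6 (remaining 10 m³)
10 m³ → container 6 (remaining 0 m³)
10 m³ → container 7 (remaining 20 m³)
10 m³ → container 7 (remaining 10 m³)
Final containers: [13,13] [13,12] [12,12] [11,11] [11,11] [10,10,10] [10,10].

7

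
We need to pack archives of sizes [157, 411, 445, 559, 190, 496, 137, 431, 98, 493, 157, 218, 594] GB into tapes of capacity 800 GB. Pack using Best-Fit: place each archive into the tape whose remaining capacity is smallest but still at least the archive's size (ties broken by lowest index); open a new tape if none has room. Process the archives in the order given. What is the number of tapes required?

7

157 GB → tape 1 (remaining 643 GB)
411 GB → tape 1 (remaining 232 GB)
445 GB → tape 2 (remaining 355 GB)
559 GB → tape 3 (remaining 241 GB)
190 GB → tape 1 (remaining 42 GB)
496 GB → tape 4 (remaining 304 GB)
137 GB → tape 3 (remaining 104 GB)
431 GB → tape 5 (remaining 369 GB)
98 GB → tape 3 (remaining 6 GB)
493 GB → tape 6 (remaining 307 GB)
157 GB → tape 4 (remaining 147 GB)
218 GB → tape 6 (remaining 89 GB)
594 GB → tape 7 (remaining 206 GB)
Final tapes: [157,411,190] [445] [559,137,98] [496,157] [431] [493,218] [594].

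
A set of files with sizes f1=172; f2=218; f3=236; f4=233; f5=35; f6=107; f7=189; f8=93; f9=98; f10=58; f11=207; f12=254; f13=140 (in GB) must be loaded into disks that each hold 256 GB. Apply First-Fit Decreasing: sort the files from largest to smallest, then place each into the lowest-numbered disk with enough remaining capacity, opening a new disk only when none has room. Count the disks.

9

Sorted descending: 254, 236, 233, 218, 207, 189, 172, 140, 107, 98, 93, 58, 35.
254 GB → disk 1 (remaining 2 GB)
236 GB → disk 2 (remaining 20 GB)
233 GB → disk 3 (remaining 23 GB)
218 GB → disk 4 (remaining 38 GB)
207 GB → disk 5 (remaining 49 GB)
189 GB → disk 6 (remaining 67 GB)
172 GB → disk 7 (remaining 84 GB)
140 GB → disk 8 (remaining 116 GB)
107 GB → disk 8 (remaining 9 GB)
98 GB → disk 9 (remaining 158 GB)
93 GB → disk 9 (remaining 65 GB)
58 GB → disk 6 (remaining 9 GB)
35 GB → disk 4 (remaining 3 GB)
Final disks: [254] [236] [233] [218,35] [207] [189,58] [172] [140,107] [98,93].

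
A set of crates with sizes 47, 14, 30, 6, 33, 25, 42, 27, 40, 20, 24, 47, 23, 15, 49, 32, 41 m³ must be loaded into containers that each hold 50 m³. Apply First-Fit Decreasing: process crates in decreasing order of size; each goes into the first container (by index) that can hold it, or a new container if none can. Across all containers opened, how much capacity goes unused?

35

Sorted descending: 49, 47, 47, 42, 41, 40, 33, 32, 30, 27, 25, 24, 23, 20, 15, 14, 6.
49 m³ → container 1 (remaining 1 m³)
47 m³ → container 2 (remaining 3 m³)
47 m³ → container 3 (remaining 3 m³)
42 m³ → container 4 (remaining 8 m³)
41 m³ → container 5 (remaining 9 m³)
40 m³ → container 6 (remaining 10 m³)
33 m³ → container 7 (remaining 17 m³)
32 m³ → container 8 (remaining 18 m³)
30 m³ → container 9 (remaining 20 m³)
27 m³ → container 10 (remaining 23 m³)
25 m³ → container 11 (remaining 25 m³)
24 m³ → container 11 (remaining 1 m³)
23 m³ → container 10 (remaining 0 m³)
20 m³ → container 9 (remaining 0 m³)
15 m³ → container 7 (remaining 2 m³)
14 m³ → container 8 (remaining 4 m³)
6 m³ → container 4 (remaining 2 m³)
11 containers × 50 m³ = 550 m³; used 515 m³; unused 35 m³.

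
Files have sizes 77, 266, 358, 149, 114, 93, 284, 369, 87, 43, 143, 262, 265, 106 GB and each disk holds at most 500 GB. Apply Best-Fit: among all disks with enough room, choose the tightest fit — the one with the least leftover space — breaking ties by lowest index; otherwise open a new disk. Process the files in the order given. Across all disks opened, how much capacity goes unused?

77 GB → disk 1 (remaining 423 GB)
266 GB → disk 1 (remaining 157 GB)
358 GB → disk 2 (remaining 142 GB)
149 GB → disk 1 (remaining 8 GB)
114 GB → disk 2 (remaining 28 GB)
93 GB → disk 3 (remaining 407 GB)
284 GB → disk 3 (remaining 123 GB)
369 GB → disk 4 (remaining 131 GB)
87 GB → disk 3 (remaining 36 GB)
43 GB → disk 4 (remaining 88 GB)
143 GB → disk 5 (remaining 357 GB)
262 GB → disk 5 (remaining 95 GB)
265 GB → disk 6 (remaining 235 GB)
106 GB → disk 6 (remaining 129 GB)
6 disks × 500 GB = 3000 GB; used 2616 GB; unused 384 GB.

384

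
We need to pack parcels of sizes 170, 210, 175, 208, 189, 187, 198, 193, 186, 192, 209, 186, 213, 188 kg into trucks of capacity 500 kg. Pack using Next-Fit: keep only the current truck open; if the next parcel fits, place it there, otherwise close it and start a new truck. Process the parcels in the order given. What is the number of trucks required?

7

170 kg → truck 1 (remaining 330 kg)
210 kg → truck 1 (remaining 120 kg)
175 kg → truck 2 (remaining 325 kg)
208 kg → truck 2 (remaining 117 kg)
189 kg → truck 3 (remaining 311 kg)
187 kg → truck 3 (remaining 124 kg)
198 kg → truck 4 (remaining 302 kg)
193 kg → truck 4 (remaining 109 kg)
186 kg → truck 5 (remaining 314 kg)
192 kg → truck 5 (remaining 122 kg)
209 kg → truck 6 (remaining 291 kg)
186 kg → truck 6 (remaining 105 kg)
213 kg → truck 7 (remaining 287 kg)
188 kg → truck 7 (remaining 99 kg)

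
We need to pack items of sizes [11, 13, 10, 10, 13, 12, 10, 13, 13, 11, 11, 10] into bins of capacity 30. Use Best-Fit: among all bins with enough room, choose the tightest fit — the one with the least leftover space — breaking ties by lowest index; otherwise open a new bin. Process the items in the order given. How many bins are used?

6 bins

11 → bin 1 (remaining 19)
13 → bin 1 (remaining 6)
10 → bin 2 (remaining 20)
10 → bin 2 (remaining 10)
13 → bin 3 (remaining 17)
12 → bin 3 (remaining 5)
10 → bin 2 (remaining 0)
13 → bin 4 (remaining 17)
13 → bin 4 (remaining 4)
11 → bin 5 (remaining 19)
11 → bin 5 (remaining 8)
10 → bin 6 (remaining 20)
Final bins: [11,13] [10,10,10] [13,12] [13,13] [11,11] [10].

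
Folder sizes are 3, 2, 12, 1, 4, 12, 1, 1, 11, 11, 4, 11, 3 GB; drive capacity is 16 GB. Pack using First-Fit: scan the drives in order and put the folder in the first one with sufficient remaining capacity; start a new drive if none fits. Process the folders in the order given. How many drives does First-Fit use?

Put 3 GB in drive 1; 13 GB remain.
Put 2 GB in drive 1; 11 GB remain.
Put 12 GB in drive 2; 4 GB remain.
Put 1 GB in drive 1; 10 GB remain.
Put 4 GB in drive 1; 6 GB remain.
Put 12 GB in drive 3; 4 GB remain.
Put 1 GB in drive 1; 5 GB remain.
Put 1 GB in drive 1; 4 GB remain.
Put 11 GB in drive 4; 5 GB remain.
Put 11 GB in drive 5; 5 GB remain.
Put 4 GB in drive 1; 0 GB remain.
Put 11 GB in drive 6; 5 GB remain.
Put 3 GB in drive 2; 1 GB remain.
Final drives: [3,2,1,4,1,1,4] [12,3] [12] [11] [11] [11].

6 drives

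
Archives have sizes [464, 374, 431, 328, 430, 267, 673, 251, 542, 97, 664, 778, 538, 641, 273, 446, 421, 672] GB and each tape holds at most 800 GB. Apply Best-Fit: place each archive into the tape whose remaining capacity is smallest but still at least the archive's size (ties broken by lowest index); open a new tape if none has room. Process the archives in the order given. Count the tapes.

13 tapes

464 GB → tape 1 (remaining 336 GB)
374 GB → tape 2 (remaining 426 GB)
431 GB → tape 3 (remaining 369 GB)
328 GB → tape 1 (remaining 8 GB)
430 GB → tape 4 (remaining 370 GB)
267 GB → tape 3 (remaining 102 GB)
673 GB → tape 5 (remaining 127 GB)
251 GB → tape 4 (remaining 119 GB)
542 GB → tape 6 (remaining 258 GB)
97 GB → tape 3 (remaining 5 GB)
664 GB → tape 7 (remaining 136 GB)
778 GB → tape 8 (remaining 22 GB)
538 GB → tape 9 (remaining 262 GB)
641 GB → tape 10 (remaining 159 GB)
273 GB → tape 2 (remaining 153 GB)
446 GB → tape 11 (remaining 354 GB)
421 GB → tape 12 (remaining 379 GB)
672 GB → tape 13 (remaining 128 GB)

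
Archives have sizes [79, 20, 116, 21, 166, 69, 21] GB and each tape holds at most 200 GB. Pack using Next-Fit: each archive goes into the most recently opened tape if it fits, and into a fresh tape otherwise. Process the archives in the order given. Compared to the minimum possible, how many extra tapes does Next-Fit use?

1

Next-Fit: [79,20] [116,21] [166] [69,21] → 4 tapes.
Total size 492 GB; any packing needs at least ⌈492/200⌉ = 3 tapes.
An optimal packing achieves that bound: [166,21] [116,79] [69,21,20] → 3 tapes.
Excess: 4 − 3 = 1.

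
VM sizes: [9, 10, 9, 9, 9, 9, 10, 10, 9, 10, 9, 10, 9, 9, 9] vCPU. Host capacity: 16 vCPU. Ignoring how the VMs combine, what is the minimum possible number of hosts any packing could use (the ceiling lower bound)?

Total size = 9 + 10 + 9 + 9 + 9 + 9 + 10 + 10 + 9 + 10 + 9 + 10 + 9 + 9 + 9 = 140 vCPU.
⌈140 / 16⌉ = 9.

9 hosts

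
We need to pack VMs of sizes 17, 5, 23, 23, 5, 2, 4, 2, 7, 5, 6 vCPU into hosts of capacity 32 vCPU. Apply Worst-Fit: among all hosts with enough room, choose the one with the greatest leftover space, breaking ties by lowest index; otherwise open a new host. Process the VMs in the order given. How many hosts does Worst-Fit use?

17 vCPU → host 1 (remaining 15 vCPU)
5 vCPU → host 1 (remaining 10 vCPU)
23 vCPU → host 2 (remaining 9 vCPU)
23 vCPU → host 3 (remaining 9 vCPU)
5 vCPU → host 1 (remaining 5 vCPU)
2 vCPU → host 2 (remaining 7 vCPU)
4 vCPU → host 3 (remaining 5 vCPU)
2 vCPU → host 2 (remaining 5 vCPU)
7 vCPU → host 4 (remaining 25 vCPU)
5 vCPU → host 4 (remaining 20 vCPU)
6 vCPU → host 4 (remaining 14 vCPU)
Final hosts: [17,5,5] [23,2,2] [23,4] [7,5,6].

4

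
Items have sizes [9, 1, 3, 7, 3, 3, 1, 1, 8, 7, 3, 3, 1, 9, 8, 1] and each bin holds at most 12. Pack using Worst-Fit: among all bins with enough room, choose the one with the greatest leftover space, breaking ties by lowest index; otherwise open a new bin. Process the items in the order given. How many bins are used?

bin 1: place 9, 3 left
bin 1: place 1, 2 left
bin 2: place 3, 9 left
bin 2: place 7, 2 left
bin 3: place 3, 9 left
bin 3: place 3, 6 left
bin 3: place 1, 5 left
bin 3: place 1, 4 left
bin 4: place 8, 4 left
bin 5: place 7, 5 left
bin 5: place 3, 2 left
bin 3: place 3, 1 left
bin 4: place 1, 3 left
bin 6: place 9, 3 left
bin 7: place 8, 4 left
bin 7: place 1, 3 left

7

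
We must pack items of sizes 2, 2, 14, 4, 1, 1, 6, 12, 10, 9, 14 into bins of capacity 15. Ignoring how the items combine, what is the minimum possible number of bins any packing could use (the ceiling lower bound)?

Total size = 2 + 2 + 14 + 4 + 1 + 1 + 6 + 12 + 10 + 9 + 14 = 75.
⌈75 / 15⌉ = 5.

5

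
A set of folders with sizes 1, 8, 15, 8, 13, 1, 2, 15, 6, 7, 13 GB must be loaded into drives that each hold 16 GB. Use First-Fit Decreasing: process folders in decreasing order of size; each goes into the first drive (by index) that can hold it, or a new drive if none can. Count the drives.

6

Sorted descending: 15, 15, 13, 13, 8, 8, 7, 6, 2, 1, 1.
Put 15 GB in drive 1; 1 GB remain.
Put 15 GB in drive 2; 1 GB remain.
Put 13 GB in drive 3; 3 GB remain.
Put 13 GB in drive 4; 3 GB remain.
Put 8 GB in drive 5; 8 GB remain.
Put 8 GB in drive 5; 0 GB remain.
Put 7 GB in drive 6; 9 GB remain.
Put 6 GB in drive 6; 3 GB remain.
Put 2 GB in drive 3; 1 GB remain.
Put 1 GB in drive 1; 0 GB remain.
Put 1 GB in drive 2; 0 GB remain.
Final drives: [15,1] [15,1] [13,2] [13] [8,8] [7,6].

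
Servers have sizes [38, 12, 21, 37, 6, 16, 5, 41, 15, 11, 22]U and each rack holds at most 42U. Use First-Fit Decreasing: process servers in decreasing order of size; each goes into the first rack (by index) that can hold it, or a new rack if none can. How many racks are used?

Sorted descending: 41, 38, 37, 22, 21, 16, 15, 12, 11, 6, 5.
Put 41U in rack 1; 1U remain.
Put 38U in rack 2; 4U remain.
Put 37U in rack 3; 5U remain.
Put 22U in rack 4; 20U remain.
Put 21U in rack 5; 21U remain.
Put 16U in rack 4; 4U remain.
Put 15U in rack 5; 6U remain.
Put 12U in rack 6; 30U remain.
Put 11U in rack 6; 19U remain.
Put 6U in rack 5; 0U remain.
Put 5U in rack 3; 0U remain.

6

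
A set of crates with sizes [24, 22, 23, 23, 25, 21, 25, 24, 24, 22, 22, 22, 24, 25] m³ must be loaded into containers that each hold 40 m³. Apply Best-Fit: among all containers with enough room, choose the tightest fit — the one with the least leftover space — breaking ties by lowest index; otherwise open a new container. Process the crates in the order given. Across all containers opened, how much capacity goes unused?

234

24 m³ → container 1 (remaining 16 m³)
22 m³ → container 2 (remaining 18 m³)
23 m³ → container 3 (remaining 17 m³)
23 m³ → container 4 (remaining 17 m³)
25 m³ → container 5 (remaining 15 m³)
21 m³ → container 6 (remaining 19 m³)
25 m³ → container 7 (remaining 15 m³)
24 m³ → container 8 (remaining 16 m³)
24 m³ → container 9 (remaining 16 m³)
22 m³ → container 10 (remaining 18 m³)
22 m³ → container 11 (remaining 18 m³)
22 m³ → container 12 (remaining 18 m³)
24 m³ → container 13 (remaining 16 m³)
25 m³ → container 14 (remaining 15 m³)
14 containers × 40 m³ = 560 m³; used 326 m³; unused 234 m³.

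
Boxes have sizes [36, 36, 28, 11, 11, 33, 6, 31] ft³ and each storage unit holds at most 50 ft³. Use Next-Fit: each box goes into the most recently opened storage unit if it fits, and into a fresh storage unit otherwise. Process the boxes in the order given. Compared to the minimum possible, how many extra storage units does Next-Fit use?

Next-Fit: [36] [36] [28,11,11] [33,6] [31] → 5 storage units.
5 boxes exceed 25 ft³ (half the capacity), and no two of those can share a storage unit, so at least 5 storage units are needed.
So 5 is already optimal.

0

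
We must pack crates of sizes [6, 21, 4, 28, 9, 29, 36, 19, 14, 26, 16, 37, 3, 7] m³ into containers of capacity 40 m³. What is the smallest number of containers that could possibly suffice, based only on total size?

Total size = 6 + 21 + 4 + 28 + 9 + 29 + 36 + 19 + 14 + 26 + 16 + 37 + 3 + 7 = 255 m³.
⌈255 / 40⌉ = 7.

7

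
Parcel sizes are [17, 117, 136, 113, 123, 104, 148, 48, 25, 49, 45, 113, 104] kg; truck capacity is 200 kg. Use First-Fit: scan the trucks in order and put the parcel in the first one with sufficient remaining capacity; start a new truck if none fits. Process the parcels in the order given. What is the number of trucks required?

8 trucks

17 kg → truck 1 (remaining 183 kg)
117 kg → truck 1 (remaining 66 kg)
136 kg → truck 2 (remaining 64 kg)
113 kg → truck 3 (remaining 87 kg)
123 kg → truck 4 (remaining 77 kg)
104 kg → truck 5 (remaining 96 kg)
148 kg → truck 6 (remaining 52 kg)
48 kg → truck 1 (remaining 18 kg)
25 kg → truck 2 (remaining 39 kg)
49 kg → truck 3 (remaining 38 kg)
45 kg → truck 4 (remaining 32 kg)
113 kg → truck 7 (remaining 87 kg)
104 kg → truck 8 (remaining 96 kg)
Final trucks: [17,117,48] [136,25] [113,49] [123,45] [104] [148] [113] [104].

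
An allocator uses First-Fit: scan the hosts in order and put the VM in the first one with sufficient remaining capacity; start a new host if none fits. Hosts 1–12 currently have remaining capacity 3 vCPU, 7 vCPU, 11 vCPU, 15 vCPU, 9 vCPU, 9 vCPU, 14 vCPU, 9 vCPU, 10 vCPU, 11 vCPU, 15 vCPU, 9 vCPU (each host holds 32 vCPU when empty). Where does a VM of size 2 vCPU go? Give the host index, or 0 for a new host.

Hosts with room: host 1 (3 vCPU), host 2 (7 vCPU), host 3 (11 vCPU), host 4 (15 vCPU), host 5 (9 vCPU), host 6 (9 vCPU), host 7 (14 vCPU), host 8 (9 vCPU), host 9 (10 vCPU), host 10 (11 vCPU), host 11 (15 vCPU), host 12 (9 vCPU).
The first with room is host 1.

1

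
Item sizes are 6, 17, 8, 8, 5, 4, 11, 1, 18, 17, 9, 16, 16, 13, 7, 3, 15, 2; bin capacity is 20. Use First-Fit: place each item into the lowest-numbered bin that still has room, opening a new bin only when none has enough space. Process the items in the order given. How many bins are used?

10

bin 1: place 6, 14 left
bin 2: place 17, 3 left
bin 1: place 8, 6 left
bin 3: place 8, 12 left
bin 1: place 5, 1 left
bin 3: place 4, 8 left
bin 4: place 11, 9 left
bin 1: place 1, 0 left
bin 5: place 18, 2 left
bin 6: place 17, 3 left
bin 4: place 9, 0 left
bin 7: place 16, 4 left
bin 8: place 16, 4 left
bin 9: place 13, 7 left
bin 3: place 7, 1 left
bin 2: place 3, 0 left
bin 10: place 15, 5 left
bin 5: place 2, 0 left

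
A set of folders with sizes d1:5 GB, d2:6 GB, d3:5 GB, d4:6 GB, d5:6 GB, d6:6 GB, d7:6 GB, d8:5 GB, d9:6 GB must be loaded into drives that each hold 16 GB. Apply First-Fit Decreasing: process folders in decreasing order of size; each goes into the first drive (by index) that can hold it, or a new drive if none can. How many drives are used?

Sorted descending: 6, 6, 6, 6, 6, 6, 5, 5, 5.
6 GB → drive 1 (remaining 10 GB)
6 GB → drive 1 (remaining 4 GB)
6 GB → drive 2 (remaining 10 GB)
6 GB → drive 2 (remaining 4 GB)
6 GB → drive 3 (remaining 10 GB)
6 GB → drive 3 (remaining 4 GB)
5 GB → drive 4 (remaining 11 GB)
5 GB → drive 4 (remaining 6 GB)
5 GB → drive 4 (remaining 1 GB)
Final drives: [6,6] [6,6] [6,6] [5,5,5].

4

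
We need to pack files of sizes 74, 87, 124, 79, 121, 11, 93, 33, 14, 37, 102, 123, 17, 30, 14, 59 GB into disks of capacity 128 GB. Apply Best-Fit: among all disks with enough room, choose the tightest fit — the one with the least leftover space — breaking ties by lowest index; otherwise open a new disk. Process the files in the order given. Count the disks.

74 GB → disk 1 (remaining 54 GB)
87 GB → disk 2 (remaining 41 GB)
124 GB → disk 3 (remaining 4 GB)
79 GB → disk 4 (remaining 49 GB)
121 GB → disk 5 (remaining 7 GB)
11 GB → disk 2 (remaining 30 GB)
93 GB → disk 6 (remaining 35 GB)
33 GB → disk 6 (remaining 2 GB)
14 GB → disk 2 (remaining 16 GB)
37 GB → disk 4 (remaining 12 GB)
102 GB → disk 7 (remaining 26 GB)
123 GB → disk 8 (remaining 5 GB)
17 GB → disk 7 (remaining 9 GB)
30 GB → disk 1 (remaining 24 GB)
14 GB → disk 2 (remaining 2 GB)
59 GB → disk 9 (remaining 69 GB)
Final disks: [74,30] [87,11,14,14] [124] [79,37] [121] [93,33] [102,17] [123] [59].

9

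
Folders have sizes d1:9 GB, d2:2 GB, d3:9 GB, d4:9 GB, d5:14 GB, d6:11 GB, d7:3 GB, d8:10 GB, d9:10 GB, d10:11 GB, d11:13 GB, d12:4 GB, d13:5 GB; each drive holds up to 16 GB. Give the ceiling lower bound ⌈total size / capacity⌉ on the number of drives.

Total size = 9 + 2 + 9 + 9 + 14 + 11 + 3 + 10 + 10 + 11 + 13 + 4 + 5 = 110 GB.
⌈110 / 16⌉ = 7.

7 drives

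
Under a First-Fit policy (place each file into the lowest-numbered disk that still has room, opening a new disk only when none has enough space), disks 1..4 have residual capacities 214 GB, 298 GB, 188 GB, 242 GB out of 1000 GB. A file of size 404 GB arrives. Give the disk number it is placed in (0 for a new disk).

0

No disk has ≥ 404 GB free, so a new disk is opened.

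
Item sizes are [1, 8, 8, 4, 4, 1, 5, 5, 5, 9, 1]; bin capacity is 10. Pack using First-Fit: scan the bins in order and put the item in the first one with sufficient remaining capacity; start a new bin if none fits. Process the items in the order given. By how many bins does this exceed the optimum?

First-Fit: [1,8,1] [8,1] [4,4] [5,5] [5] [9] → 6 bins.
Total size 51; any packing needs at least ⌈51/10⌉ = 6 bins.
So 6 is already optimal.

0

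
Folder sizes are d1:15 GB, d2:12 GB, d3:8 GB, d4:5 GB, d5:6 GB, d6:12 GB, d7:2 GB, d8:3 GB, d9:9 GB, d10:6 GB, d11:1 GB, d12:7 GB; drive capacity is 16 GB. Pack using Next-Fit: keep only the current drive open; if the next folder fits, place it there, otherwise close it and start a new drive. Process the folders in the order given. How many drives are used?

d1 (15 GB) → drive 1 (remaining 1 GB)
d2 (12 GB) → drive 2 (remaining 4 GB)
d3 (8 GB) → drive 3 (remaining 8 GB)
d4 (5 GB) → drive 3 (remaining 3 GB)
d5 (6 GB) → drive 4 (remaining 10 GB)
d6 (12 GB) → drive 5 (remaining 4 GB)
d7 (2 GB) → drive 5 (remaining 2 GB)
d8 (3 GB) → drive 6 (remaining 13 GB)
d9 (9 GB) → drive 6 (remaining 4 GB)
d10 (6 GB) → drive 7 (remaining 10 GB)
d11 (1 GB) → drive 7 (remaining 9 GB)
d12 (7 GB) → drive 7 (remaining 2 GB)
Final drives: [15] [12] [8,5] [6] [12,2] [3,9] [6,1,7].

7 drives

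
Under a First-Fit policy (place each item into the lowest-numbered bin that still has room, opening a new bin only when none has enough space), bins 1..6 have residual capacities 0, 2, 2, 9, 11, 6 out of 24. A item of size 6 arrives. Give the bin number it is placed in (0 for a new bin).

4

Bins with room: bin 4 (9), bin 5 (11), bin 6 (6).
The first with room is bin 4.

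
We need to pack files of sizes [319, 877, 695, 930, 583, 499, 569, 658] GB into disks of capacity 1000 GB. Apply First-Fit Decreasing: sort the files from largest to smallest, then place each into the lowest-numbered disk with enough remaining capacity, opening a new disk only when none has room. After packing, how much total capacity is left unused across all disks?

1870

Sorted descending: 930, 877, 695, 658, 583, 569, 499, 319.
930 GB → disk 1 (remaining 70 GB)
877 GB → disk 2 (remaining 123 GB)
695 GB → disk 3 (remaining 305 GB)
658 GB → disk 4 (remaining 342 GB)
583 GB → disk 5 (remaining 417 GB)
569 GB → disk 6 (remaining 431 GB)
499 GB → disk 7 (remaining 501 GB)
319 GB → disk 4 (remaining 23 GB)
7 disks × 1000 GB = 7000 GB; used 5130 GB; unused 1870 GB.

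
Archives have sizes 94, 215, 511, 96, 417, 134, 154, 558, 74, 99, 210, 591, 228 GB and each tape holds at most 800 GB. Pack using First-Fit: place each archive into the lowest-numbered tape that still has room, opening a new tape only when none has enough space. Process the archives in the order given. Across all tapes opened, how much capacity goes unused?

Put 94 GB in tape 1; 706 GB remain.
Put 215 GB in tape 1; 491 GB remain.
Put 511 GB in tape 2; 289 GB remain.
Put 96 GB in tape 1; 395 GB remain.
Put 417 GB in tape 3; 383 GB remain.
Put 134 GB in tape 1; 261 GB remain.
Put 154 GB in tape 1; 107 GB remain.
Put 558 GB in tape 4; 242 GB remain.
Put 74 GB in tape 1; 33 GB remain.
Put 99 GB in tape 2; 190 GB remain.
Put 210 GB in tape 3; 173 GB remain.
Put 591 GB in tape 5; 209 GB remain.
Put 228 GB in tape 4; 14 GB remain.
5 tapes × 800 GB = 4000 GB; used 3381 GB; unused 619 GB.

619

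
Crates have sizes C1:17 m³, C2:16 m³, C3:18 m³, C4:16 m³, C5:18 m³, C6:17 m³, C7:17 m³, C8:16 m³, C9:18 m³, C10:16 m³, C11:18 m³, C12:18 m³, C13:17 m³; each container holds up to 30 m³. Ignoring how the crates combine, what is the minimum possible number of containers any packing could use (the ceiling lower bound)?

8 containers

Total size = 17 + 16 + 18 + 16 + 18 + 17 + 17 + 16 + 18 + 16 + 18 + 18 + 17 = 222 m³.
⌈222 / 30⌉ = 8.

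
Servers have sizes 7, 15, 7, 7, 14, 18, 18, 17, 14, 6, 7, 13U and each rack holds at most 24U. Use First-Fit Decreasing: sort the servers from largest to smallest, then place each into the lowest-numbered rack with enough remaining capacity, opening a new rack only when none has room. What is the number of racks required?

7

Sorted descending: 18, 18, 17, 15, 14, 14, 13, 7, 7, 7, 7, 6.
rack 1: place 18U, 6U left
rack 2: place 18U, 6U left
rack 3: place 17U, 7U left
rack 4: place 15U, 9U left
rack 5: place 14U, 10U left
rack 6: place 14U, 10U left
rack 7: place 13U, 11U left
rack 3: place 7U, 0U left
rack 4: place 7U, 2U left
rack 5: place 7U, 3U left
rack 6: place 7U, 3U left
rack 1: place 6U, 0U left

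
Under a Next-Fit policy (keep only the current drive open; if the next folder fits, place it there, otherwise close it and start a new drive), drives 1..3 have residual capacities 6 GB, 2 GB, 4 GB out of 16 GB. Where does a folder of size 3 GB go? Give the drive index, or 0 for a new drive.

3

Next-Fit only looks at drive 3, which has 4 GB free.
3 GB fits there.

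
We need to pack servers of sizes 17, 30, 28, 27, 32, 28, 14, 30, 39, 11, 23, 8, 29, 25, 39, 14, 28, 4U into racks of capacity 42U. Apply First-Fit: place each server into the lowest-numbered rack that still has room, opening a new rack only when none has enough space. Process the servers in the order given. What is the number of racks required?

13

17U → rack 1 (remaining 25U)
30U → rack 2 (remaining 12U)
28U → rack 3 (remaining 14U)
27U → rack 4 (remaining 15U)
32U → rack 5 (remaining 10U)
28U → rack 6 (remaining 14U)
14U → rack 1 (remaining 11U)
30U → rack 7 (remaining 12U)
39U → rack 8 (remaining 3U)
11U → rack 1 (remaining 0U)
23U → rack 9 (remaining 19U)
8U → rack 2 (remaining 4U)
29U → rack 10 (remaining 13U)
25U → rack 11 (remaining 17U)
39U → rack 12 (remaining 3U)
14U → rack 3 (remaining 0U)
28U → rack 13 (remaining 14U)
4U → rack 2 (remaining 0U)
Final racks: [17,14,11] [30,8,4] [28,14] [27] [32] [28] [30] [39] [23] [29] [25] [39] [28].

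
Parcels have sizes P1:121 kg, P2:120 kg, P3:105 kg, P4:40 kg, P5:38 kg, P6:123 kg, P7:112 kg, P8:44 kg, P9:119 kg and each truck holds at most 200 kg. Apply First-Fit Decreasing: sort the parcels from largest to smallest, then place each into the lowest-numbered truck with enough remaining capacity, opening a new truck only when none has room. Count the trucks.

6

Sorted descending: 123, 121, 120, 119, 112, 105, 44, 40, 38.
truck 1: place 123 kg, 77 kg left
truck 2: place 121 kg, 79 kg left
truck 3: place 120 kg, 80 kg left
truck 4: place 119 kg, 81 kg left
truck 5: place 112 kg, 88 kg left
truck 6: place 105 kg, 95 kg left
truck 1: place 44 kg, 33 kg left
truck 2: place 40 kg, 39 kg left
truck 2: place 38 kg, 1 kg left
Final trucks: [123,44] [121,40,38] [120] [119] [112] [105].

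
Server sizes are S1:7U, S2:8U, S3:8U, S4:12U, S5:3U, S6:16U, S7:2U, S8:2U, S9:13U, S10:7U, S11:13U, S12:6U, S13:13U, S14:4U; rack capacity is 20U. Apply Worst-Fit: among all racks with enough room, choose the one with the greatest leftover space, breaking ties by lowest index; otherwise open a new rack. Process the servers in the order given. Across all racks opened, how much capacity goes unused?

6

rack 1: place S1 (7U), 13U left
rack 1: place S2 (8U), 5U left
rack 2: place S3 (8U), 12U left
rack 2: place S4 (12U), 0U left
rack 1: place S5 (3U), 2U left
rack 3: place S6 (16U), 4U left
rack 3: place S7 (2U), 2U left
rack 1: place S8 (2U), 0U left
rack 4: place S9 (13U), 7U left
rack 4: place S10 (7U), 0U left
rack 5: place S11 (13U), 7U left
rack 5: place S12 (6U), 1U left
rack 6: place S13 (13U), 7U left
rack 6: place S14 (4U), 3U left
6 racks × 20U = 120U; used 114U; unused 6U.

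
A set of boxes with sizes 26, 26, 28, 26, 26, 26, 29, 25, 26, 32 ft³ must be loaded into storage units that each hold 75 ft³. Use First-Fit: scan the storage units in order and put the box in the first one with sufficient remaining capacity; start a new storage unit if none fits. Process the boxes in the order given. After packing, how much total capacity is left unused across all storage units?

105

storage unit 1: place 26 ft³, 49 ft³ left
storage unit 1: place 26 ft³, 23 ft³ left
storage unit 2: place 28 ft³, 47 ft³ left
storage unit 2: place 26 ft³, 21 ft³ left
storage unit 3: place 26 ft³, 49 ft³ left
storage unit 3: place 26 ft³, 23 ft³ left
storage unit 4: place 29 ft³, 46 ft³ left
storage unit 4: place 25 ft³, 21 ft³ left
storage unit 5: place 26 ft³, 49 ft³ left
storage unit 5: place 32 ft³, 17 ft³ left
5 storage units × 75 ft³ = 375 ft³; used 270 ft³; unused 105 ft³.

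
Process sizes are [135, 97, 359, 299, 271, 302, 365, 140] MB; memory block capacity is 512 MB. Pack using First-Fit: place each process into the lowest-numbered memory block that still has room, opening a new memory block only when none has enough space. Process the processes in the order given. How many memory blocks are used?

5

memory block 1: place 135 MB, 377 MB left
memory block 1: place 97 MB, 280 MB left
memory block 2: place 359 MB, 153 MB left
memory block 3: place 299 MB, 213 MB left
memory block 1: place 271 MB, 9 MB left
memory block 4: place 302 MB, 210 MB left
memory block 5: place 365 MB, 147 MB left
memory block 2: place 140 MB, 13 MB left
Final memory blocks: [135,97,271] [359,140] [299] [302] [365].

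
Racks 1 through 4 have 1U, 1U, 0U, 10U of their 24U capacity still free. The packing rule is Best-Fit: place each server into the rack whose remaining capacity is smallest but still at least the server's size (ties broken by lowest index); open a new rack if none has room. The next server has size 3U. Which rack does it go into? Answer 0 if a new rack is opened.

Racks with room: rack 4 (10U).
Tightest fit is rack 4 with 10U free.

4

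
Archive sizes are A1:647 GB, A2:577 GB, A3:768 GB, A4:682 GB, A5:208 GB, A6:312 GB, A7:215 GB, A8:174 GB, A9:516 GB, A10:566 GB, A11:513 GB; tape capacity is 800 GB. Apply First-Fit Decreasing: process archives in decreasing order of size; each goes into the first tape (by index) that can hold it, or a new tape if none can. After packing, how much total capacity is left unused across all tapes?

1222

Sorted descending: 768, 682, 647, 577, 566, 516, 513, 312, 215, 208, 174.
tape 1: place 768 GB, 32 GB left
tape 2: place 682 GB, 118 GB left
tape 3: place 647 GB, 153 GB left
tape 4: place 577 GB, 223 GB left
tape 5: place 566 GB, 234 GB left
tape 6: place 516 GB, 284 GB left
tape 7: place 513 GB, 287 GB left
tape 8: place 312 GB, 488 GB left
tape 4: place 215 GB, 8 GB left
tape 5: place 208 GB, 26 GB left
tape 6: place 174 GB, 110 GB left
8 tapes × 800 GB = 6400 GB; used 5178 GB; unused 1222 GB.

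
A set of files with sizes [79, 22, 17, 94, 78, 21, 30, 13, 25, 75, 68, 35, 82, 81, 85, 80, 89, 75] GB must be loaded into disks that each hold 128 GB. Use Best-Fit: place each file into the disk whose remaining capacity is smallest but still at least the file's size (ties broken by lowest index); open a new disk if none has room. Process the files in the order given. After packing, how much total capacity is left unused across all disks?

Put 79 GB in disk 1; 49 GB remain.
Put 22 GB in disk 1; 27 GB remain.
Put 17 GB in disk 1; 10 GB remain.
Put 94 GB in disk 2; 34 GB remain.
Put 78 GB in disk 3; 50 GB remain.
Put 21 GB in disk 2; 13 GB remain.
Put 30 GB in disk 3; 20 GB remain.
Put 13 GB in disk 2; 0 GB remain.
Put 25 GB in disk 4; 103 GB remain.
Put 75 GB in disk 4; 28 GB remain.
Put 68 GB in disk 5; 60 GB remain.
Put 35 GB in disk 5; 25 GB remain.
Put 82 GB in disk 6; 46 GB remain.
Put 81 GB in disk 7; 47 GB remain.
Put 85 GB in disk 8; 43 GB remain.
Put 80 GB in disk 9; 48 GB remain.
Put 89 GB in disk 10; 39 GB remain.
Put 75 GB in disk 11; 53 GB remain.
11 disks × 128 GB = 1408 GB; used 1049 GB; unused 359 GB.

359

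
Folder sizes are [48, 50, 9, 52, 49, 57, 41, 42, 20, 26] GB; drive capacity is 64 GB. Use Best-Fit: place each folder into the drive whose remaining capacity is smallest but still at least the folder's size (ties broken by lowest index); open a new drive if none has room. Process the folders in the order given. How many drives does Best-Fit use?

Put 48 GB in drive 1; 16 GB remain.
Put 50 GB in drive 2; 14 GB remain.
Put 9 GB in drive 2; 5 GB remain.
Put 52 GB in drive 3; 12 GB remain.
Put 49 GB in drive 4; 15 GB remain.
Put 57 GB in drive 5; 7 GB remain.
Put 41 GB in drive 6; 23 GB remain.
Put 42 GB in drive 7; 22 GB remain.
Put 20 GB in drive 7; 2 GB remain.
Put 26 GB in drive 8; 38 GB remain.
Final drives: [48] [50,9] [52] [49] [57] [41] [42,20] [26].

8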